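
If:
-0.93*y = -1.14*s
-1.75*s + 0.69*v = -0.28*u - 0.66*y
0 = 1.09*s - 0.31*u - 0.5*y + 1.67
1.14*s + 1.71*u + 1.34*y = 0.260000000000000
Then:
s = -1.65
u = 2.84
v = -3.41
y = -2.03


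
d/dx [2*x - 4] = 2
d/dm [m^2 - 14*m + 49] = 2*m - 14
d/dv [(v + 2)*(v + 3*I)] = 2*v + 2 + 3*I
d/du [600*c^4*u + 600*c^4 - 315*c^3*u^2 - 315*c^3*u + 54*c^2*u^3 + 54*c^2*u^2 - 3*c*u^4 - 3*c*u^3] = 3*c*(200*c^3 - 210*c^2*u - 105*c^2 + 54*c*u^2 + 36*c*u - 4*u^3 - 3*u^2)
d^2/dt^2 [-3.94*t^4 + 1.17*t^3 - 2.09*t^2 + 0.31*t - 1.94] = -47.28*t^2 + 7.02*t - 4.18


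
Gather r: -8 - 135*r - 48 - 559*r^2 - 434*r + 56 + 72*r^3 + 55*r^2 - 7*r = 72*r^3 - 504*r^2 - 576*r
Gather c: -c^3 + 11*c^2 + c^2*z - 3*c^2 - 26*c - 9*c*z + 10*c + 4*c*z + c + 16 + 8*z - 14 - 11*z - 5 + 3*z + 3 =-c^3 + c^2*(z + 8) + c*(-5*z - 15)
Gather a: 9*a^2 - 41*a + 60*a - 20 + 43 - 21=9*a^2 + 19*a + 2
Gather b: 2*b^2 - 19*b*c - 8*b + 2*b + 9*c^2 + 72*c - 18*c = 2*b^2 + b*(-19*c - 6) + 9*c^2 + 54*c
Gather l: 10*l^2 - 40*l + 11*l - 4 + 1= 10*l^2 - 29*l - 3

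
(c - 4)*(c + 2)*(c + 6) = c^3 + 4*c^2 - 20*c - 48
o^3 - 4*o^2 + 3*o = o*(o - 3)*(o - 1)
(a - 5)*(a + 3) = a^2 - 2*a - 15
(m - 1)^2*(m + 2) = m^3 - 3*m + 2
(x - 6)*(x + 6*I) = x^2 - 6*x + 6*I*x - 36*I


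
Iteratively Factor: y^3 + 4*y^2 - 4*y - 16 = (y - 2)*(y^2 + 6*y + 8) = (y - 2)*(y + 2)*(y + 4)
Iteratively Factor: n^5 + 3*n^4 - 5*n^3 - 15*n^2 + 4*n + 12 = (n - 1)*(n^4 + 4*n^3 - n^2 - 16*n - 12) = (n - 1)*(n + 1)*(n^3 + 3*n^2 - 4*n - 12) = (n - 2)*(n - 1)*(n + 1)*(n^2 + 5*n + 6) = (n - 2)*(n - 1)*(n + 1)*(n + 3)*(n + 2)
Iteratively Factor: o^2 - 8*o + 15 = (o - 5)*(o - 3)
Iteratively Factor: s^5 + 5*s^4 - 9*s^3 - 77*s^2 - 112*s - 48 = (s + 1)*(s^4 + 4*s^3 - 13*s^2 - 64*s - 48) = (s + 1)*(s + 3)*(s^3 + s^2 - 16*s - 16) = (s + 1)^2*(s + 3)*(s^2 - 16) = (s - 4)*(s + 1)^2*(s + 3)*(s + 4)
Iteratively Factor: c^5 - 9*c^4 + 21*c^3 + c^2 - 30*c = (c - 5)*(c^4 - 4*c^3 + c^2 + 6*c) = (c - 5)*(c - 2)*(c^3 - 2*c^2 - 3*c) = c*(c - 5)*(c - 2)*(c^2 - 2*c - 3) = c*(c - 5)*(c - 2)*(c + 1)*(c - 3)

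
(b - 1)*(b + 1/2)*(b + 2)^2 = b^4 + 7*b^3/2 + 3*b^2/2 - 4*b - 2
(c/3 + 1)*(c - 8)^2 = c^3/3 - 13*c^2/3 + 16*c/3 + 64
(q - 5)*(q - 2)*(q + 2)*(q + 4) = q^4 - q^3 - 24*q^2 + 4*q + 80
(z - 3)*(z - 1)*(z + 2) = z^3 - 2*z^2 - 5*z + 6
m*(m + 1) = m^2 + m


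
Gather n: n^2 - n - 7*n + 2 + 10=n^2 - 8*n + 12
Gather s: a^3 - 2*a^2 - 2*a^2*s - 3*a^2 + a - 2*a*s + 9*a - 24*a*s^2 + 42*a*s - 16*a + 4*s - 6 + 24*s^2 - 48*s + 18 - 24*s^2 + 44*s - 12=a^3 - 5*a^2 - 24*a*s^2 - 6*a + s*(-2*a^2 + 40*a)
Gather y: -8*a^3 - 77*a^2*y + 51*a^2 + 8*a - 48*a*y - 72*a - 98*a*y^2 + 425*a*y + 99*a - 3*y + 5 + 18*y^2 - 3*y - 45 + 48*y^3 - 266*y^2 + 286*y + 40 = -8*a^3 + 51*a^2 + 35*a + 48*y^3 + y^2*(-98*a - 248) + y*(-77*a^2 + 377*a + 280)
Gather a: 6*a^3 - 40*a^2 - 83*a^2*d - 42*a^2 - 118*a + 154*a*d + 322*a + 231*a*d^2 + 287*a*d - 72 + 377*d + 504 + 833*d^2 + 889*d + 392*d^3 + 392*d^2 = 6*a^3 + a^2*(-83*d - 82) + a*(231*d^2 + 441*d + 204) + 392*d^3 + 1225*d^2 + 1266*d + 432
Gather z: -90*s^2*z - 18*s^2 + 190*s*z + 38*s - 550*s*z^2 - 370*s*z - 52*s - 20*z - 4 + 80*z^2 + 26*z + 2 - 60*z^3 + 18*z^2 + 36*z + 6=-18*s^2 - 14*s - 60*z^3 + z^2*(98 - 550*s) + z*(-90*s^2 - 180*s + 42) + 4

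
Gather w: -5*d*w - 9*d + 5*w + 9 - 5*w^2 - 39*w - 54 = -9*d - 5*w^2 + w*(-5*d - 34) - 45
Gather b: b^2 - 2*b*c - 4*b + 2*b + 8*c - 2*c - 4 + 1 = b^2 + b*(-2*c - 2) + 6*c - 3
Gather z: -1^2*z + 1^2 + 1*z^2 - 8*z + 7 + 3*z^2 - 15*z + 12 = 4*z^2 - 24*z + 20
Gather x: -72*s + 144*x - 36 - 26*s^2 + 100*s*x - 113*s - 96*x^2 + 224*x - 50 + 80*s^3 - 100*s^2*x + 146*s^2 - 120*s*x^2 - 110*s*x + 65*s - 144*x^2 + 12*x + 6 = 80*s^3 + 120*s^2 - 120*s + x^2*(-120*s - 240) + x*(-100*s^2 - 10*s + 380) - 80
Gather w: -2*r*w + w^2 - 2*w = w^2 + w*(-2*r - 2)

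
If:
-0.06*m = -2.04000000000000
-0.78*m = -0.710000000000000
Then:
No Solution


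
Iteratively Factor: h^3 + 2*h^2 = (h + 2)*(h^2) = h*(h + 2)*(h)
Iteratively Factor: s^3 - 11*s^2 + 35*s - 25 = (s - 5)*(s^2 - 6*s + 5) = (s - 5)*(s - 1)*(s - 5)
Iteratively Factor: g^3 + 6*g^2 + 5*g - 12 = (g + 3)*(g^2 + 3*g - 4) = (g + 3)*(g + 4)*(g - 1)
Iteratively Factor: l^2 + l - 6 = (l - 2)*(l + 3)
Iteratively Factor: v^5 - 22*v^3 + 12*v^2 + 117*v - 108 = (v - 1)*(v^4 + v^3 - 21*v^2 - 9*v + 108) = (v - 3)*(v - 1)*(v^3 + 4*v^2 - 9*v - 36) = (v - 3)*(v - 1)*(v + 3)*(v^2 + v - 12) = (v - 3)*(v - 1)*(v + 3)*(v + 4)*(v - 3)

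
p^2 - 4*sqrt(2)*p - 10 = (p - 5*sqrt(2))*(p + sqrt(2))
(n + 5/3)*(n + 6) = n^2 + 23*n/3 + 10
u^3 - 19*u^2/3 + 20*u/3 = u*(u - 5)*(u - 4/3)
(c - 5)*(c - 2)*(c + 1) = c^3 - 6*c^2 + 3*c + 10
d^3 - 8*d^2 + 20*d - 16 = (d - 4)*(d - 2)^2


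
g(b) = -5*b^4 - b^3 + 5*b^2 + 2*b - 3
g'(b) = -20*b^3 - 3*b^2 + 10*b + 2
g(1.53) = -19.22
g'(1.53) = -61.35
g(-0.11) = -3.16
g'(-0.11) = 0.89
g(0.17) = -2.52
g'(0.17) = 3.52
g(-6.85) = -10469.27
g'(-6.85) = 6221.12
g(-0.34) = -3.13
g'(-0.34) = -0.96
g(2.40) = -149.11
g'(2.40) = -267.76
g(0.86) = -0.95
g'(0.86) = -4.34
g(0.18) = -2.49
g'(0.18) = 3.59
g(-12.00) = -101259.00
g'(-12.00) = 34010.00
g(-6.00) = -6099.00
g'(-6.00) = 4154.00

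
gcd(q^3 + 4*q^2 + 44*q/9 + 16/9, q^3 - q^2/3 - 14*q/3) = q + 2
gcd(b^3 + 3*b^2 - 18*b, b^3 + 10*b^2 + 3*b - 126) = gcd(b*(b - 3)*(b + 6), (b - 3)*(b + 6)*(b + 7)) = b^2 + 3*b - 18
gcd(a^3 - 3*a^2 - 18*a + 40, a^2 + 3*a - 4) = a + 4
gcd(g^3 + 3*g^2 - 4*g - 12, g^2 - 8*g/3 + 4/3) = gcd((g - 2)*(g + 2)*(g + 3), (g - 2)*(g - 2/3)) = g - 2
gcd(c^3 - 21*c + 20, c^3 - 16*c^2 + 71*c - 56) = c - 1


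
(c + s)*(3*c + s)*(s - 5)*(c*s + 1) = 3*c^3*s^2 - 15*c^3*s + 4*c^2*s^3 - 20*c^2*s^2 + 3*c^2*s - 15*c^2 + c*s^4 - 5*c*s^3 + 4*c*s^2 - 20*c*s + s^3 - 5*s^2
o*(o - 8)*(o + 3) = o^3 - 5*o^2 - 24*o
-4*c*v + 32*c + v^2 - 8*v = (-4*c + v)*(v - 8)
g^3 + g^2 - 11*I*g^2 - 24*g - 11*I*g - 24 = (g + 1)*(g - 8*I)*(g - 3*I)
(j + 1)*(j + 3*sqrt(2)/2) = j^2 + j + 3*sqrt(2)*j/2 + 3*sqrt(2)/2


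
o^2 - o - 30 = (o - 6)*(o + 5)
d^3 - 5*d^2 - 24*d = d*(d - 8)*(d + 3)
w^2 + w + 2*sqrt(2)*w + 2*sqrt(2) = (w + 1)*(w + 2*sqrt(2))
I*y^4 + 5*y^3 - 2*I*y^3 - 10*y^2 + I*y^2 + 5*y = y*(y - 1)*(y - 5*I)*(I*y - I)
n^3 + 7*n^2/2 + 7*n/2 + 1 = (n + 1/2)*(n + 1)*(n + 2)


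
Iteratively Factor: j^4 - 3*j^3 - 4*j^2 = (j + 1)*(j^3 - 4*j^2) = j*(j + 1)*(j^2 - 4*j) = j^2*(j + 1)*(j - 4)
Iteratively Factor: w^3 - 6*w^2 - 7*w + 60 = (w - 4)*(w^2 - 2*w - 15) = (w - 4)*(w + 3)*(w - 5)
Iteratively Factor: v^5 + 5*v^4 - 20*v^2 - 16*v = (v + 1)*(v^4 + 4*v^3 - 4*v^2 - 16*v) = (v + 1)*(v + 2)*(v^3 + 2*v^2 - 8*v) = (v + 1)*(v + 2)*(v + 4)*(v^2 - 2*v) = v*(v + 1)*(v + 2)*(v + 4)*(v - 2)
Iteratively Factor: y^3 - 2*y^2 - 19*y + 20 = (y - 1)*(y^2 - y - 20) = (y - 5)*(y - 1)*(y + 4)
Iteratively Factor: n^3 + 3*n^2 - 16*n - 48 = (n + 3)*(n^2 - 16) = (n - 4)*(n + 3)*(n + 4)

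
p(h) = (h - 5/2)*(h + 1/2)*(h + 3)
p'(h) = (h - 5/2)*(h + 1/2) + (h - 5/2)*(h + 3) + (h + 1/2)*(h + 3)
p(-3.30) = -4.87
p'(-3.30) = 18.82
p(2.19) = -4.33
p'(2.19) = 11.52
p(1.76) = -7.96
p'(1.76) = 5.56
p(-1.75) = 6.64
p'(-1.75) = -1.56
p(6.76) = 301.85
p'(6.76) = 143.36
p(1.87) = -7.27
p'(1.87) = 6.98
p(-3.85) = -18.08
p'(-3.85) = 29.52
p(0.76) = -8.24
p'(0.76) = -4.00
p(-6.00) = -140.25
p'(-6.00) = 88.75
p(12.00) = 1781.25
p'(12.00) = 448.75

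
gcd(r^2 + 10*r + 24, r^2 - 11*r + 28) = 1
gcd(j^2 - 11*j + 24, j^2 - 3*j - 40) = j - 8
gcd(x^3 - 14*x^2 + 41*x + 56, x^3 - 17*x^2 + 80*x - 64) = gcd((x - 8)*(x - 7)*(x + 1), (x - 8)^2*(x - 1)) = x - 8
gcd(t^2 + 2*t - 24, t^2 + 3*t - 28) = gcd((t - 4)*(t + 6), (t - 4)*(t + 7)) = t - 4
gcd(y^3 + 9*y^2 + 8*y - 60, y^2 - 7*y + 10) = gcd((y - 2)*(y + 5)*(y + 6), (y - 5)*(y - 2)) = y - 2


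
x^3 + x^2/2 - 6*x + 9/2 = (x - 3/2)*(x - 1)*(x + 3)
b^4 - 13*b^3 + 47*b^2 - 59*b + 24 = (b - 8)*(b - 3)*(b - 1)^2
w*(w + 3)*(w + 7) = w^3 + 10*w^2 + 21*w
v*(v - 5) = v^2 - 5*v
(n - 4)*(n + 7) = n^2 + 3*n - 28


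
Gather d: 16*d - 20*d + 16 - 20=-4*d - 4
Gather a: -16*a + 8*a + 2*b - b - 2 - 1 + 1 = -8*a + b - 2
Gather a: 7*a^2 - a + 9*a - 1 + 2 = 7*a^2 + 8*a + 1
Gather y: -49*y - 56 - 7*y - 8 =-56*y - 64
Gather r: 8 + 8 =16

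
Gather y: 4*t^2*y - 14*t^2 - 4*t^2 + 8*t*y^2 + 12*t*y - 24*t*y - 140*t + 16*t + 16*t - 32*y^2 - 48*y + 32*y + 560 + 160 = -18*t^2 - 108*t + y^2*(8*t - 32) + y*(4*t^2 - 12*t - 16) + 720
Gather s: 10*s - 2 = 10*s - 2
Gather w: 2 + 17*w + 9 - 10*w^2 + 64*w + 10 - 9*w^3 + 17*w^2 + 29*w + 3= -9*w^3 + 7*w^2 + 110*w + 24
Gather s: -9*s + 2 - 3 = -9*s - 1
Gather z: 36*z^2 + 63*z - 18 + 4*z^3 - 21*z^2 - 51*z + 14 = 4*z^3 + 15*z^2 + 12*z - 4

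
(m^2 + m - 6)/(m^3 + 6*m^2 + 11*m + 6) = (m - 2)/(m^2 + 3*m + 2)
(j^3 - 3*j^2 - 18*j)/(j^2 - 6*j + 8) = j*(j^2 - 3*j - 18)/(j^2 - 6*j + 8)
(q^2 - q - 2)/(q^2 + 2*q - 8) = (q + 1)/(q + 4)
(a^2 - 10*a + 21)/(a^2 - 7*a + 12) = (a - 7)/(a - 4)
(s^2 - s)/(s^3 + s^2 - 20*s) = (s - 1)/(s^2 + s - 20)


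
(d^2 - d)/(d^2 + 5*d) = (d - 1)/(d + 5)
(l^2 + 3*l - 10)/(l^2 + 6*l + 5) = (l - 2)/(l + 1)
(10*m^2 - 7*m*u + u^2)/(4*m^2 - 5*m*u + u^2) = (10*m^2 - 7*m*u + u^2)/(4*m^2 - 5*m*u + u^2)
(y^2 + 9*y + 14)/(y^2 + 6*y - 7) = (y + 2)/(y - 1)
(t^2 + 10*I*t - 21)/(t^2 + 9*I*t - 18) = (t + 7*I)/(t + 6*I)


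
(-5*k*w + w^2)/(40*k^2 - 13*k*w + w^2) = w/(-8*k + w)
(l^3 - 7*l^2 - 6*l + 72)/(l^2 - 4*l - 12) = (l^2 - l - 12)/(l + 2)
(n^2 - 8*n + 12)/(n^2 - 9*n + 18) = (n - 2)/(n - 3)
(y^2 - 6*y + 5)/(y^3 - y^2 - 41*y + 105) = (y - 1)/(y^2 + 4*y - 21)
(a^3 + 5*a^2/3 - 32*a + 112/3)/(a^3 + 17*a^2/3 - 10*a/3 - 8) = (a^2 + 3*a - 28)/(a^2 + 7*a + 6)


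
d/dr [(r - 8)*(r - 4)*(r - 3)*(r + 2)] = 4*r^3 - 39*r^2 + 76*r + 40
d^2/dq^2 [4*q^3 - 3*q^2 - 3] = 24*q - 6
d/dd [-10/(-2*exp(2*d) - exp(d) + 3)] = (-40*exp(d) - 10)*exp(d)/(2*exp(2*d) + exp(d) - 3)^2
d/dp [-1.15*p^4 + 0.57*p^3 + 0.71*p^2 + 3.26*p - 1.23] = -4.6*p^3 + 1.71*p^2 + 1.42*p + 3.26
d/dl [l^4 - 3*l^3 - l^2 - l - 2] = 4*l^3 - 9*l^2 - 2*l - 1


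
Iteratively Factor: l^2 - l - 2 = (l + 1)*(l - 2)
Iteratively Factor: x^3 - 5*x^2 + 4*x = (x - 1)*(x^2 - 4*x) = x*(x - 1)*(x - 4)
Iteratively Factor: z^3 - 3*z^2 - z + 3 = (z + 1)*(z^2 - 4*z + 3) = (z - 1)*(z + 1)*(z - 3)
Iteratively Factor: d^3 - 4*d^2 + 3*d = (d - 3)*(d^2 - d) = d*(d - 3)*(d - 1)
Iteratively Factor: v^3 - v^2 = (v)*(v^2 - v) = v^2*(v - 1)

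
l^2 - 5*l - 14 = (l - 7)*(l + 2)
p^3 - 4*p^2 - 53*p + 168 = (p - 8)*(p - 3)*(p + 7)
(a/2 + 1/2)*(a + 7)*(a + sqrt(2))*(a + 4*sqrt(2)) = a^4/2 + 5*sqrt(2)*a^3/2 + 4*a^3 + 15*a^2/2 + 20*sqrt(2)*a^2 + 35*sqrt(2)*a/2 + 32*a + 28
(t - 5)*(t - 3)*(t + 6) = t^3 - 2*t^2 - 33*t + 90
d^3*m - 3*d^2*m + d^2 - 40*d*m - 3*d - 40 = (d - 8)*(d + 5)*(d*m + 1)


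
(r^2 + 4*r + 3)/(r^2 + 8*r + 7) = (r + 3)/(r + 7)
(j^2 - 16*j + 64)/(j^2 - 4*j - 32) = (j - 8)/(j + 4)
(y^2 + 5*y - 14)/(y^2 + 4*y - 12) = (y + 7)/(y + 6)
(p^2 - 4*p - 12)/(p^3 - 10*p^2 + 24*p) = (p + 2)/(p*(p - 4))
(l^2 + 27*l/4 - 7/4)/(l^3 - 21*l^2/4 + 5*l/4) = (l + 7)/(l*(l - 5))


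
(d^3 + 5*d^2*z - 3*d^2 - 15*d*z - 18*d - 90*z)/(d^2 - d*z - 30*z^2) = (-d^2 + 3*d + 18)/(-d + 6*z)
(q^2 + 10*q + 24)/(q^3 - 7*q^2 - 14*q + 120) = (q + 6)/(q^2 - 11*q + 30)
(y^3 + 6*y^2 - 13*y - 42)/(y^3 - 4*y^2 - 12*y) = (y^2 + 4*y - 21)/(y*(y - 6))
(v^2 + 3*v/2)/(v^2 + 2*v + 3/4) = 2*v/(2*v + 1)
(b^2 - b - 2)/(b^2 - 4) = (b + 1)/(b + 2)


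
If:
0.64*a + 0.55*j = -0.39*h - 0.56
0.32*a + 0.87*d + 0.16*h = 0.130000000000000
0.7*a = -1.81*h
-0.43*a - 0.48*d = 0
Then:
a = -0.25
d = 0.22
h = 0.10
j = -0.80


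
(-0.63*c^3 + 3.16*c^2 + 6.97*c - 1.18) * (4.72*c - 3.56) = -2.9736*c^4 + 17.158*c^3 + 21.6488*c^2 - 30.3828*c + 4.2008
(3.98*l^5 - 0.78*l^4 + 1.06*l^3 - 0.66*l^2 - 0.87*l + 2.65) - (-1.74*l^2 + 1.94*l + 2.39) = 3.98*l^5 - 0.78*l^4 + 1.06*l^3 + 1.08*l^2 - 2.81*l + 0.26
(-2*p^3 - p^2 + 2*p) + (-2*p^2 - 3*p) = -2*p^3 - 3*p^2 - p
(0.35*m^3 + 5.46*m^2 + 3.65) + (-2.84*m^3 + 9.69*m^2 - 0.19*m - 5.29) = -2.49*m^3 + 15.15*m^2 - 0.19*m - 1.64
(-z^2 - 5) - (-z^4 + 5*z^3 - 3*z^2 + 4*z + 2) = z^4 - 5*z^3 + 2*z^2 - 4*z - 7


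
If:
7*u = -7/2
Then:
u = -1/2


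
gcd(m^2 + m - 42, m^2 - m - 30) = m - 6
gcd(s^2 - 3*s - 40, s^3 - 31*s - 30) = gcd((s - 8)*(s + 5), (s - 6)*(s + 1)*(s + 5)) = s + 5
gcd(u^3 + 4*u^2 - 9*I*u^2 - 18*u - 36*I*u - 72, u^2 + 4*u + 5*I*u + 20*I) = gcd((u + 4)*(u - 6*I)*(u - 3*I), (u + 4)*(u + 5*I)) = u + 4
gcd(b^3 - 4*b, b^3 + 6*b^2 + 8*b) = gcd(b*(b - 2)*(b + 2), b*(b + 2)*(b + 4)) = b^2 + 2*b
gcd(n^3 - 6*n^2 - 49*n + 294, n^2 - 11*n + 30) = n - 6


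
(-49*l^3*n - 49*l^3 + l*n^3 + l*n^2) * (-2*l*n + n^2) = 98*l^4*n^2 + 98*l^4*n - 49*l^3*n^3 - 49*l^3*n^2 - 2*l^2*n^4 - 2*l^2*n^3 + l*n^5 + l*n^4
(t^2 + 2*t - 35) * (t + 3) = t^3 + 5*t^2 - 29*t - 105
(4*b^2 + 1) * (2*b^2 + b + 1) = 8*b^4 + 4*b^3 + 6*b^2 + b + 1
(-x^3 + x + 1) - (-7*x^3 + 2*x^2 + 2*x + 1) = 6*x^3 - 2*x^2 - x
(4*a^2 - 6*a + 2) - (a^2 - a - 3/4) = 3*a^2 - 5*a + 11/4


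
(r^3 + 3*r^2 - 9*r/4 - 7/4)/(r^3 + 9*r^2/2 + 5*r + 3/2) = (2*r^2 + 5*r - 7)/(2*(r^2 + 4*r + 3))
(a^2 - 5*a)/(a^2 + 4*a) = (a - 5)/(a + 4)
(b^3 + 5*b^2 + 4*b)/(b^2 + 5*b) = (b^2 + 5*b + 4)/(b + 5)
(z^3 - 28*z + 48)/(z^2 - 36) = (z^2 - 6*z + 8)/(z - 6)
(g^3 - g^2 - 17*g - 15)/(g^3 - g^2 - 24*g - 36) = (g^2 - 4*g - 5)/(g^2 - 4*g - 12)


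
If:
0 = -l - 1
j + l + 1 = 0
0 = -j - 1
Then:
No Solution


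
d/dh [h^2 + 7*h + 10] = 2*h + 7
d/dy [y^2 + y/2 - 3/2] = 2*y + 1/2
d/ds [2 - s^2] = -2*s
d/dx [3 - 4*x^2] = -8*x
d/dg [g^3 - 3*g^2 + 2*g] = 3*g^2 - 6*g + 2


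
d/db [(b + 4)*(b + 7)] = 2*b + 11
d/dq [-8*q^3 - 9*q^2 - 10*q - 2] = -24*q^2 - 18*q - 10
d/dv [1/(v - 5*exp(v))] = (5*exp(v) - 1)/(v - 5*exp(v))^2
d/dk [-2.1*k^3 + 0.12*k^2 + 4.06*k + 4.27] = -6.3*k^2 + 0.24*k + 4.06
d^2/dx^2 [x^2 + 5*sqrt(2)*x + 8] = 2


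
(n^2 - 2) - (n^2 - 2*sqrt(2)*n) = 2*sqrt(2)*n - 2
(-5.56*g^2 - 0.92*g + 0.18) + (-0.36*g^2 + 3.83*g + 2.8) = -5.92*g^2 + 2.91*g + 2.98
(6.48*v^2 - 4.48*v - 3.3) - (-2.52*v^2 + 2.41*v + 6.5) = 9.0*v^2 - 6.89*v - 9.8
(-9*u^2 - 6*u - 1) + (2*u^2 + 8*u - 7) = -7*u^2 + 2*u - 8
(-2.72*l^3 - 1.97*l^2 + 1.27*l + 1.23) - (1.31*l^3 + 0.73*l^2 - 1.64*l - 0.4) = -4.03*l^3 - 2.7*l^2 + 2.91*l + 1.63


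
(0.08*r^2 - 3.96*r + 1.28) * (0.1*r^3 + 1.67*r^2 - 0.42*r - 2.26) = 0.008*r^5 - 0.2624*r^4 - 6.5188*r^3 + 3.62*r^2 + 8.412*r - 2.8928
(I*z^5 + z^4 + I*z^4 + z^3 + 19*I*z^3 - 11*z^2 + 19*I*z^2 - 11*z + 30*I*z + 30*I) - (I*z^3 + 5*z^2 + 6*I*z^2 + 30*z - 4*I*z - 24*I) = I*z^5 + z^4 + I*z^4 + z^3 + 18*I*z^3 - 16*z^2 + 13*I*z^2 - 41*z + 34*I*z + 54*I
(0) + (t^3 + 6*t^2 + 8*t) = t^3 + 6*t^2 + 8*t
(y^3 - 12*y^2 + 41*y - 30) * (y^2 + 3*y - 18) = y^5 - 9*y^4 - 13*y^3 + 309*y^2 - 828*y + 540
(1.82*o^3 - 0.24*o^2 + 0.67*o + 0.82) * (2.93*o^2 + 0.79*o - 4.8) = 5.3326*o^5 + 0.7346*o^4 - 6.9625*o^3 + 4.0839*o^2 - 2.5682*o - 3.936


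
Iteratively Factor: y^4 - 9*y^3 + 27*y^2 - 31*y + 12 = (y - 3)*(y^3 - 6*y^2 + 9*y - 4) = (y - 3)*(y - 1)*(y^2 - 5*y + 4) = (y - 3)*(y - 1)^2*(y - 4)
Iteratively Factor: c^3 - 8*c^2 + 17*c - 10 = (c - 1)*(c^2 - 7*c + 10) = (c - 5)*(c - 1)*(c - 2)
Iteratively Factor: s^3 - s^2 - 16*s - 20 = (s + 2)*(s^2 - 3*s - 10) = (s + 2)^2*(s - 5)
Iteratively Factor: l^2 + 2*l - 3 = (l - 1)*(l + 3)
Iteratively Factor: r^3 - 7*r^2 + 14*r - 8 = (r - 2)*(r^2 - 5*r + 4) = (r - 4)*(r - 2)*(r - 1)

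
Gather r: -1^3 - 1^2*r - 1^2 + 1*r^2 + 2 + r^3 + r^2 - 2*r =r^3 + 2*r^2 - 3*r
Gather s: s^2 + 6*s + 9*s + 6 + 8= s^2 + 15*s + 14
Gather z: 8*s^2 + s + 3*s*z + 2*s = 8*s^2 + 3*s*z + 3*s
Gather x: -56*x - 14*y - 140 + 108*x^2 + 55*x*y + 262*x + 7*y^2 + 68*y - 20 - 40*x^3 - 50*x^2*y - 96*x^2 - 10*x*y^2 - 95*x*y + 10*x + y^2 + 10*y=-40*x^3 + x^2*(12 - 50*y) + x*(-10*y^2 - 40*y + 216) + 8*y^2 + 64*y - 160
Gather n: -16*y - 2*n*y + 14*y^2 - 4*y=-2*n*y + 14*y^2 - 20*y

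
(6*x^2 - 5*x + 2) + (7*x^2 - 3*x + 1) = 13*x^2 - 8*x + 3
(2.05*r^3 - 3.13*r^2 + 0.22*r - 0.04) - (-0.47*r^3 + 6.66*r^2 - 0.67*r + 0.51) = 2.52*r^3 - 9.79*r^2 + 0.89*r - 0.55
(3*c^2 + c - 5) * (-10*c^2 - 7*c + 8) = -30*c^4 - 31*c^3 + 67*c^2 + 43*c - 40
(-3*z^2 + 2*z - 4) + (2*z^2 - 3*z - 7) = -z^2 - z - 11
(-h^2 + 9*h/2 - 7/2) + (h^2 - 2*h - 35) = 5*h/2 - 77/2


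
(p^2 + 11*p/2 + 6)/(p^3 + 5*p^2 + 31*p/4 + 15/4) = 2*(p + 4)/(2*p^2 + 7*p + 5)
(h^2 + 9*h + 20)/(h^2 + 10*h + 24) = (h + 5)/(h + 6)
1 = 1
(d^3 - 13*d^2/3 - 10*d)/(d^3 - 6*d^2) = (d + 5/3)/d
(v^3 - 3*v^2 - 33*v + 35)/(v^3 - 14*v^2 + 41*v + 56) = (v^2 + 4*v - 5)/(v^2 - 7*v - 8)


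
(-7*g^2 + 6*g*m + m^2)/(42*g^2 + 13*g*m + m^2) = (-g + m)/(6*g + m)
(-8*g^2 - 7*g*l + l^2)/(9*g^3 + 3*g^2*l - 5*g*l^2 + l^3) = (-8*g + l)/(9*g^2 - 6*g*l + l^2)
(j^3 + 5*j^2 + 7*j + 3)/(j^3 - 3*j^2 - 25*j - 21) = (j + 1)/(j - 7)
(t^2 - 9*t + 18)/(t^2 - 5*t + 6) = (t - 6)/(t - 2)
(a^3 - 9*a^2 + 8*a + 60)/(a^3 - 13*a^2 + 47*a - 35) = (a^2 - 4*a - 12)/(a^2 - 8*a + 7)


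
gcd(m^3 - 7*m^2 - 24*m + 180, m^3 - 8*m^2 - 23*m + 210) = m^2 - m - 30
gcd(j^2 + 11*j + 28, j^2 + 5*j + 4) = j + 4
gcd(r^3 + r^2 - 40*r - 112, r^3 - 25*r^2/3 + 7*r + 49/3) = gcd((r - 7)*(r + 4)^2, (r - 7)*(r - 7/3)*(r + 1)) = r - 7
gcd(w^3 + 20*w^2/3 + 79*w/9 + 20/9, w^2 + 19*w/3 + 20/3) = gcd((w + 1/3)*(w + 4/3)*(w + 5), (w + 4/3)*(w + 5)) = w^2 + 19*w/3 + 20/3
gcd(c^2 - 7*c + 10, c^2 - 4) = c - 2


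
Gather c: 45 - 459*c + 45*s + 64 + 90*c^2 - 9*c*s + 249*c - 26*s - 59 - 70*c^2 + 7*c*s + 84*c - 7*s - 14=20*c^2 + c*(-2*s - 126) + 12*s + 36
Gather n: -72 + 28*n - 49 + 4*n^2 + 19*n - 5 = 4*n^2 + 47*n - 126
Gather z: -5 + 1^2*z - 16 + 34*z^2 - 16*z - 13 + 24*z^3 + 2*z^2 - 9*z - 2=24*z^3 + 36*z^2 - 24*z - 36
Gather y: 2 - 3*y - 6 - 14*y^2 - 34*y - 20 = -14*y^2 - 37*y - 24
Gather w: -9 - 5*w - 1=-5*w - 10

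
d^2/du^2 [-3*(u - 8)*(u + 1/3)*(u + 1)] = 40 - 18*u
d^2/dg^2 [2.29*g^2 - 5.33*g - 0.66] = 4.58000000000000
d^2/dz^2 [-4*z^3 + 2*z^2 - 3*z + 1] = 4 - 24*z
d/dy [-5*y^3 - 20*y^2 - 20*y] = -15*y^2 - 40*y - 20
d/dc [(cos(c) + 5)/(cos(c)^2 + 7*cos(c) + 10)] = sin(c)/(cos(c) + 2)^2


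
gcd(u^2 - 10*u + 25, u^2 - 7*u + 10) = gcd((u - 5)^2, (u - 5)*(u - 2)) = u - 5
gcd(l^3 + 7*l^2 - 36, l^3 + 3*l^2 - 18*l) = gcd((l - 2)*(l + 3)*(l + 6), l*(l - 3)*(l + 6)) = l + 6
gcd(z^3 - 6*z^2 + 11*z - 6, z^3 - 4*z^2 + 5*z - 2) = z^2 - 3*z + 2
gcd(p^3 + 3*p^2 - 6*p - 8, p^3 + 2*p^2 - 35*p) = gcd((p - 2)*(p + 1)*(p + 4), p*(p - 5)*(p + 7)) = 1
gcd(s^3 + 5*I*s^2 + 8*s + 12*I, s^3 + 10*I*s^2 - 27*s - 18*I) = s^2 + 7*I*s - 6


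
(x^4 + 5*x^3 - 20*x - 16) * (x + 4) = x^5 + 9*x^4 + 20*x^3 - 20*x^2 - 96*x - 64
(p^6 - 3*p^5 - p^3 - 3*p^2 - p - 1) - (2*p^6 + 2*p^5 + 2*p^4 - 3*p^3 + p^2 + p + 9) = -p^6 - 5*p^5 - 2*p^4 + 2*p^3 - 4*p^2 - 2*p - 10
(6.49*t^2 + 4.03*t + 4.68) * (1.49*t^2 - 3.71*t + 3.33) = 9.6701*t^4 - 18.0732*t^3 + 13.6336*t^2 - 3.9429*t + 15.5844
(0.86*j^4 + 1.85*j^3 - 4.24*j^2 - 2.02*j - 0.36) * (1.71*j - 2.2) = 1.4706*j^5 + 1.2715*j^4 - 11.3204*j^3 + 5.8738*j^2 + 3.8284*j + 0.792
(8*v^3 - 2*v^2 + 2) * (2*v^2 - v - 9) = 16*v^5 - 12*v^4 - 70*v^3 + 22*v^2 - 2*v - 18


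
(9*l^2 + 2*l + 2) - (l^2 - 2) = 8*l^2 + 2*l + 4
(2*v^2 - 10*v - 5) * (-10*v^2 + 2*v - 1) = -20*v^4 + 104*v^3 + 28*v^2 + 5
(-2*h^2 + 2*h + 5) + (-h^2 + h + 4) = -3*h^2 + 3*h + 9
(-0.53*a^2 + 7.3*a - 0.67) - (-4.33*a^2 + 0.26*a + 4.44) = 3.8*a^2 + 7.04*a - 5.11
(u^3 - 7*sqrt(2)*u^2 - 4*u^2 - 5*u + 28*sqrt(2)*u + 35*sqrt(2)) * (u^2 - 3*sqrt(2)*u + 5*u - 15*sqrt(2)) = u^5 - 10*sqrt(2)*u^4 + u^4 - 10*sqrt(2)*u^3 + 17*u^3 + 17*u^2 + 250*sqrt(2)*u^2 - 1050*u + 250*sqrt(2)*u - 1050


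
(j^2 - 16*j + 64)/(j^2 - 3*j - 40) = (j - 8)/(j + 5)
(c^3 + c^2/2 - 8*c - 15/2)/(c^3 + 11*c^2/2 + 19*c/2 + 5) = (c - 3)/(c + 2)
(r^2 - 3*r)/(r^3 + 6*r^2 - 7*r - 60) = r/(r^2 + 9*r + 20)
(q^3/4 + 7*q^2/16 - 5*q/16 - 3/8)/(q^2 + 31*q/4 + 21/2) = (4*q^3 + 7*q^2 - 5*q - 6)/(4*(4*q^2 + 31*q + 42))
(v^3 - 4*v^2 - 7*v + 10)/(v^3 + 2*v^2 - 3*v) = (v^2 - 3*v - 10)/(v*(v + 3))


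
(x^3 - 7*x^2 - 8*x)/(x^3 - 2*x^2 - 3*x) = (x - 8)/(x - 3)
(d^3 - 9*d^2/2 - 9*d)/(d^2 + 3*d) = (d^2 - 9*d/2 - 9)/(d + 3)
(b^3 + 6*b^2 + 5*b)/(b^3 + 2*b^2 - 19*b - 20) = b/(b - 4)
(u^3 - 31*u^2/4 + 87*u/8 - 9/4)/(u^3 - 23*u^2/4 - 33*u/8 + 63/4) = (4*u - 1)/(4*u + 7)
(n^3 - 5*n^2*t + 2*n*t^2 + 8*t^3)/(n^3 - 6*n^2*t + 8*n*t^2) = (n + t)/n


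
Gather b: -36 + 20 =-16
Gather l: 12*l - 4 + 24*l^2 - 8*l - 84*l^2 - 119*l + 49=-60*l^2 - 115*l + 45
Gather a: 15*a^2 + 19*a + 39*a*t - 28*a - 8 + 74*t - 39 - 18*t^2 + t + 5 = 15*a^2 + a*(39*t - 9) - 18*t^2 + 75*t - 42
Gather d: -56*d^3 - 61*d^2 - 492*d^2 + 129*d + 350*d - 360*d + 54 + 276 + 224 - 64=-56*d^3 - 553*d^2 + 119*d + 490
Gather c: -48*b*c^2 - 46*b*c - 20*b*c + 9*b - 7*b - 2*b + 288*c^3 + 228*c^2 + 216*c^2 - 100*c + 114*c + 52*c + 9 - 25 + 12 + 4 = 288*c^3 + c^2*(444 - 48*b) + c*(66 - 66*b)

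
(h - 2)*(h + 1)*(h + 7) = h^3 + 6*h^2 - 9*h - 14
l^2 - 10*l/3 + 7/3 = (l - 7/3)*(l - 1)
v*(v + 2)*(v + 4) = v^3 + 6*v^2 + 8*v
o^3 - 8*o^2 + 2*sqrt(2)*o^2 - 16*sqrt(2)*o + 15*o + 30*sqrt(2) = (o - 5)*(o - 3)*(o + 2*sqrt(2))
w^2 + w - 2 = (w - 1)*(w + 2)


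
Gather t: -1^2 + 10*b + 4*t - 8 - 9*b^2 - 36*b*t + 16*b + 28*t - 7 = -9*b^2 + 26*b + t*(32 - 36*b) - 16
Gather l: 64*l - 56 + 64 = 64*l + 8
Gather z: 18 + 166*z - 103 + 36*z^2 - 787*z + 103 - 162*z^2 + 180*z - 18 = -126*z^2 - 441*z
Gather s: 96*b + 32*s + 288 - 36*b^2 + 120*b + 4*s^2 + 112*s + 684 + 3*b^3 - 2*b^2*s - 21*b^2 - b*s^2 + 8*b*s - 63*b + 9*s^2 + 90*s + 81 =3*b^3 - 57*b^2 + 153*b + s^2*(13 - b) + s*(-2*b^2 + 8*b + 234) + 1053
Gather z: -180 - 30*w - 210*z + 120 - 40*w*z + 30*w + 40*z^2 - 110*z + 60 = 40*z^2 + z*(-40*w - 320)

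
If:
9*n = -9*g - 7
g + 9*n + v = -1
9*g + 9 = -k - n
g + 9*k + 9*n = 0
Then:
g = -81/80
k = -11/90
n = 169/720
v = -21/10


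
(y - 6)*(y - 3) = y^2 - 9*y + 18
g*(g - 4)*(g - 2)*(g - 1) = g^4 - 7*g^3 + 14*g^2 - 8*g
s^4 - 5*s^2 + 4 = (s - 2)*(s - 1)*(s + 1)*(s + 2)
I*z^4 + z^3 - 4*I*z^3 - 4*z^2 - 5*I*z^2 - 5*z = z*(z - 5)*(z + 1)*(I*z + 1)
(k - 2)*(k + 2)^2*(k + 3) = k^4 + 5*k^3 + 2*k^2 - 20*k - 24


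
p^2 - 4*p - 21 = (p - 7)*(p + 3)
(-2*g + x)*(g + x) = -2*g^2 - g*x + x^2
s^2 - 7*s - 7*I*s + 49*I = (s - 7)*(s - 7*I)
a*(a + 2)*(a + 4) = a^3 + 6*a^2 + 8*a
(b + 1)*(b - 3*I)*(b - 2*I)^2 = b^4 + b^3 - 7*I*b^3 - 16*b^2 - 7*I*b^2 - 16*b + 12*I*b + 12*I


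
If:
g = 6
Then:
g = 6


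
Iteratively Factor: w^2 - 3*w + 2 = (w - 1)*(w - 2)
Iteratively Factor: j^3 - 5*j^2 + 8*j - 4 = (j - 1)*(j^2 - 4*j + 4) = (j - 2)*(j - 1)*(j - 2)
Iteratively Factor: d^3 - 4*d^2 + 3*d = (d - 1)*(d^2 - 3*d) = (d - 3)*(d - 1)*(d)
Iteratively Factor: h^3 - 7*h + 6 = (h + 3)*(h^2 - 3*h + 2) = (h - 2)*(h + 3)*(h - 1)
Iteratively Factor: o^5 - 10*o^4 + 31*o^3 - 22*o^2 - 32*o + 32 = (o - 4)*(o^4 - 6*o^3 + 7*o^2 + 6*o - 8) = (o - 4)*(o - 1)*(o^3 - 5*o^2 + 2*o + 8) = (o - 4)*(o - 1)*(o + 1)*(o^2 - 6*o + 8) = (o - 4)*(o - 2)*(o - 1)*(o + 1)*(o - 4)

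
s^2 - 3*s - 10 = (s - 5)*(s + 2)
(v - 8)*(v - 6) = v^2 - 14*v + 48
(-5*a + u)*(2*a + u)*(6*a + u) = -60*a^3 - 28*a^2*u + 3*a*u^2 + u^3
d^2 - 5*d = d*(d - 5)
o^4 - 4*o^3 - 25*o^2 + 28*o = o*(o - 7)*(o - 1)*(o + 4)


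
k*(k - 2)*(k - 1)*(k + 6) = k^4 + 3*k^3 - 16*k^2 + 12*k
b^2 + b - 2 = (b - 1)*(b + 2)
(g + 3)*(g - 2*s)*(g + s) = g^3 - g^2*s + 3*g^2 - 2*g*s^2 - 3*g*s - 6*s^2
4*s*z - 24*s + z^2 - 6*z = (4*s + z)*(z - 6)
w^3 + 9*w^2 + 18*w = w*(w + 3)*(w + 6)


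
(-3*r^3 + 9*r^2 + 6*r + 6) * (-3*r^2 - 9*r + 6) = 9*r^5 - 117*r^3 - 18*r^2 - 18*r + 36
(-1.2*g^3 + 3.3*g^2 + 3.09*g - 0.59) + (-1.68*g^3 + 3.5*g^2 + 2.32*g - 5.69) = -2.88*g^3 + 6.8*g^2 + 5.41*g - 6.28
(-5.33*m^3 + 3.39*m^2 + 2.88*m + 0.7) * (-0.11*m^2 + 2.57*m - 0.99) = 0.5863*m^5 - 14.071*m^4 + 13.6722*m^3 + 3.9685*m^2 - 1.0522*m - 0.693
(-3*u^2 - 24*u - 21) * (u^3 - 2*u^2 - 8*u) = -3*u^5 - 18*u^4 + 51*u^3 + 234*u^2 + 168*u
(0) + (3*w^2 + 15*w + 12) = 3*w^2 + 15*w + 12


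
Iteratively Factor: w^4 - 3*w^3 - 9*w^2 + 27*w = (w + 3)*(w^3 - 6*w^2 + 9*w) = (w - 3)*(w + 3)*(w^2 - 3*w) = (w - 3)^2*(w + 3)*(w)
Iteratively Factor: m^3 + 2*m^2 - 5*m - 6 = (m + 3)*(m^2 - m - 2) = (m + 1)*(m + 3)*(m - 2)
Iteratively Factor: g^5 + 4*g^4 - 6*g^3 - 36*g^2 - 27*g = (g + 3)*(g^4 + g^3 - 9*g^2 - 9*g) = (g + 3)^2*(g^3 - 2*g^2 - 3*g) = g*(g + 3)^2*(g^2 - 2*g - 3) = g*(g + 1)*(g + 3)^2*(g - 3)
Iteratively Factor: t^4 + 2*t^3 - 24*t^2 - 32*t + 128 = (t - 4)*(t^3 + 6*t^2 - 32) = (t - 4)*(t + 4)*(t^2 + 2*t - 8) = (t - 4)*(t + 4)^2*(t - 2)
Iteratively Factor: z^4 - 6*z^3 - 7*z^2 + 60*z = (z + 3)*(z^3 - 9*z^2 + 20*z) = (z - 5)*(z + 3)*(z^2 - 4*z) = (z - 5)*(z - 4)*(z + 3)*(z)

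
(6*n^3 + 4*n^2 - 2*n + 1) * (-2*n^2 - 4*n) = -12*n^5 - 32*n^4 - 12*n^3 + 6*n^2 - 4*n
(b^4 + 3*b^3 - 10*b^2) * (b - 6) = b^5 - 3*b^4 - 28*b^3 + 60*b^2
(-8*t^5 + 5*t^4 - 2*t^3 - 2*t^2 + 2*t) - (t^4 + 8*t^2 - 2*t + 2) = -8*t^5 + 4*t^4 - 2*t^3 - 10*t^2 + 4*t - 2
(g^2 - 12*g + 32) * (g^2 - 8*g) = g^4 - 20*g^3 + 128*g^2 - 256*g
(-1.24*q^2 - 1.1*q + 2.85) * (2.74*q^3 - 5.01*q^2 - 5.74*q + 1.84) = -3.3976*q^5 + 3.1984*q^4 + 20.4376*q^3 - 10.2461*q^2 - 18.383*q + 5.244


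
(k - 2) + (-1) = k - 3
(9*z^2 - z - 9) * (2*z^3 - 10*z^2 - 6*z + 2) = 18*z^5 - 92*z^4 - 62*z^3 + 114*z^2 + 52*z - 18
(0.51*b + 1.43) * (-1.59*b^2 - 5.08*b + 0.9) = -0.8109*b^3 - 4.8645*b^2 - 6.8054*b + 1.287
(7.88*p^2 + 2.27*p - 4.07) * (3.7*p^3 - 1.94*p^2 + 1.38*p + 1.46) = 29.156*p^5 - 6.8882*p^4 - 8.5884*p^3 + 22.5332*p^2 - 2.3024*p - 5.9422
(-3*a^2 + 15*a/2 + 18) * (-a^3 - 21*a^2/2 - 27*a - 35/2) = 3*a^5 + 24*a^4 - 63*a^3/4 - 339*a^2 - 2469*a/4 - 315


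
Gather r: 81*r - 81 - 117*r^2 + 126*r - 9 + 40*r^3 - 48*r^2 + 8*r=40*r^3 - 165*r^2 + 215*r - 90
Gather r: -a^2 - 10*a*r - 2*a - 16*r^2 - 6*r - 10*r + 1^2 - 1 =-a^2 - 2*a - 16*r^2 + r*(-10*a - 16)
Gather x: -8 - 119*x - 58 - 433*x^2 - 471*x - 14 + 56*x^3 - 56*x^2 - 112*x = 56*x^3 - 489*x^2 - 702*x - 80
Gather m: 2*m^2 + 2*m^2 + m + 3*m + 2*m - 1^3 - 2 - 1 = 4*m^2 + 6*m - 4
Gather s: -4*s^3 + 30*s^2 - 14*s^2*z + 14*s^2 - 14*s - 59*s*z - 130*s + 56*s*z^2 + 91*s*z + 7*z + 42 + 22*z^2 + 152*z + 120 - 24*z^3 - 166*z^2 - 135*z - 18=-4*s^3 + s^2*(44 - 14*z) + s*(56*z^2 + 32*z - 144) - 24*z^3 - 144*z^2 + 24*z + 144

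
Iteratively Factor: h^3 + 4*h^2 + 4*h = (h + 2)*(h^2 + 2*h) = h*(h + 2)*(h + 2)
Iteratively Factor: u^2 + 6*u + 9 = (u + 3)*(u + 3)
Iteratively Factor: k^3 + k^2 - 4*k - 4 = (k + 2)*(k^2 - k - 2) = (k - 2)*(k + 2)*(k + 1)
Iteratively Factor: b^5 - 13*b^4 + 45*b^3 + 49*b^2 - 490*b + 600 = (b - 4)*(b^4 - 9*b^3 + 9*b^2 + 85*b - 150) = (b - 5)*(b - 4)*(b^3 - 4*b^2 - 11*b + 30) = (b - 5)^2*(b - 4)*(b^2 + b - 6) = (b - 5)^2*(b - 4)*(b - 2)*(b + 3)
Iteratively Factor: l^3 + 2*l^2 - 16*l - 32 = (l + 2)*(l^2 - 16) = (l - 4)*(l + 2)*(l + 4)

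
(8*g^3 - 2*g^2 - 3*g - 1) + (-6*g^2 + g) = 8*g^3 - 8*g^2 - 2*g - 1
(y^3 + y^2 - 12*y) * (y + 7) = y^4 + 8*y^3 - 5*y^2 - 84*y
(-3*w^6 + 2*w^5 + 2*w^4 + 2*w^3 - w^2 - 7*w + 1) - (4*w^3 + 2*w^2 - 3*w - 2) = -3*w^6 + 2*w^5 + 2*w^4 - 2*w^3 - 3*w^2 - 4*w + 3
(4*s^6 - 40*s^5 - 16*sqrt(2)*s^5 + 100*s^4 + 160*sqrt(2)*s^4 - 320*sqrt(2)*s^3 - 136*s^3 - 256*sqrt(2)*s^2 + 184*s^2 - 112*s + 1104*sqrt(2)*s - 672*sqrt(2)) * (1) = 4*s^6 - 40*s^5 - 16*sqrt(2)*s^5 + 100*s^4 + 160*sqrt(2)*s^4 - 320*sqrt(2)*s^3 - 136*s^3 - 256*sqrt(2)*s^2 + 184*s^2 - 112*s + 1104*sqrt(2)*s - 672*sqrt(2)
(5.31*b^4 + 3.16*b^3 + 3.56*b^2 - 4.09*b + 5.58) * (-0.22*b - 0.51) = -1.1682*b^5 - 3.4033*b^4 - 2.3948*b^3 - 0.9158*b^2 + 0.8583*b - 2.8458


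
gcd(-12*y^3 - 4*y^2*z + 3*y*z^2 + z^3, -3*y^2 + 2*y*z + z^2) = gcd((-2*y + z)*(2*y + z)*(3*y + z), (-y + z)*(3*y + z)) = 3*y + z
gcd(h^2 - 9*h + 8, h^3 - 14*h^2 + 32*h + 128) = h - 8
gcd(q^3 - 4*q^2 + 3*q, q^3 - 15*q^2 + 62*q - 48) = q - 1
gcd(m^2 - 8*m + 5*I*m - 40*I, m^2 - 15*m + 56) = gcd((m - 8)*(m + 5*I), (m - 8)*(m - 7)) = m - 8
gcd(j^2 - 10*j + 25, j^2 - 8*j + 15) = j - 5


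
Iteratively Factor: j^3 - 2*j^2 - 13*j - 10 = (j + 2)*(j^2 - 4*j - 5) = (j - 5)*(j + 2)*(j + 1)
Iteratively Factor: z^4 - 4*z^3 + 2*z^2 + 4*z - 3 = (z - 1)*(z^3 - 3*z^2 - z + 3) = (z - 3)*(z - 1)*(z^2 - 1) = (z - 3)*(z - 1)^2*(z + 1)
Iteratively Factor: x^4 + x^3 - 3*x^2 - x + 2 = (x + 1)*(x^3 - 3*x + 2) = (x - 1)*(x + 1)*(x^2 + x - 2) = (x - 1)*(x + 1)*(x + 2)*(x - 1)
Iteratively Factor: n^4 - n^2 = (n)*(n^3 - n) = n*(n + 1)*(n^2 - n) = n^2*(n + 1)*(n - 1)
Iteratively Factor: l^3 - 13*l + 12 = (l + 4)*(l^2 - 4*l + 3) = (l - 1)*(l + 4)*(l - 3)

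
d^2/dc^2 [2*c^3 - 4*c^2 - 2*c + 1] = 12*c - 8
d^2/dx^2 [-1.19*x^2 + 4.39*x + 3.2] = -2.38000000000000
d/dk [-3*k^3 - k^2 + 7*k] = -9*k^2 - 2*k + 7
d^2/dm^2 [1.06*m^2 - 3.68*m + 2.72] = 2.12000000000000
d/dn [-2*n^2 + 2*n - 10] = 2 - 4*n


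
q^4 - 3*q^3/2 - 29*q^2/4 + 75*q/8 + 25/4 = (q - 5/2)*(q - 2)*(q + 1/2)*(q + 5/2)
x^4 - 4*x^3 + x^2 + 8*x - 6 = (x - 3)*(x - 1)*(x - sqrt(2))*(x + sqrt(2))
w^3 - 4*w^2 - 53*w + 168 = (w - 8)*(w - 3)*(w + 7)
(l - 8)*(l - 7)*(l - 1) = l^3 - 16*l^2 + 71*l - 56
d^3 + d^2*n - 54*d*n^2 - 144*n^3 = (d - 8*n)*(d + 3*n)*(d + 6*n)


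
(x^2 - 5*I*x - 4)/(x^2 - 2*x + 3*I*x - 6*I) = (x^2 - 5*I*x - 4)/(x^2 + x*(-2 + 3*I) - 6*I)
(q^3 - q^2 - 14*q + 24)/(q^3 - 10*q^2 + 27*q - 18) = (q^2 + 2*q - 8)/(q^2 - 7*q + 6)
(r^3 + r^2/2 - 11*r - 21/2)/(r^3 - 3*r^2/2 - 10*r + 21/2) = (r + 1)/(r - 1)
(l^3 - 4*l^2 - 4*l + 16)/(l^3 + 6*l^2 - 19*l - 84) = (l^2 - 4)/(l^2 + 10*l + 21)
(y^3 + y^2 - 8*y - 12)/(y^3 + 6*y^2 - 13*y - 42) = (y + 2)/(y + 7)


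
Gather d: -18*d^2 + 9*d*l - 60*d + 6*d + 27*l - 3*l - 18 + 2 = -18*d^2 + d*(9*l - 54) + 24*l - 16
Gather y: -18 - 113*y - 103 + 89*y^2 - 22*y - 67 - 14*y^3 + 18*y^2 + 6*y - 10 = -14*y^3 + 107*y^2 - 129*y - 198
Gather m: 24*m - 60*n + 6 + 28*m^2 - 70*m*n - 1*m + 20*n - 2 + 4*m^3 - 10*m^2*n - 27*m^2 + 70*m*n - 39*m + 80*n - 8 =4*m^3 + m^2*(1 - 10*n) - 16*m + 40*n - 4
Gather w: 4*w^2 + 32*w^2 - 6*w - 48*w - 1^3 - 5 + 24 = 36*w^2 - 54*w + 18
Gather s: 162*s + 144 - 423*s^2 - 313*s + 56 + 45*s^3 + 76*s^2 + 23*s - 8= 45*s^3 - 347*s^2 - 128*s + 192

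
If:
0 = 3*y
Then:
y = 0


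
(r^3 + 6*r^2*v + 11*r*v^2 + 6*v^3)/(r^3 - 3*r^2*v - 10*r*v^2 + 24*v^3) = (r^2 + 3*r*v + 2*v^2)/(r^2 - 6*r*v + 8*v^2)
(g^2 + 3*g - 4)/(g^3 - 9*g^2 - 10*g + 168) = (g - 1)/(g^2 - 13*g + 42)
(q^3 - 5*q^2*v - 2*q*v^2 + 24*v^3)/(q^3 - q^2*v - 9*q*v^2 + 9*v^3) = (q^2 - 2*q*v - 8*v^2)/(q^2 + 2*q*v - 3*v^2)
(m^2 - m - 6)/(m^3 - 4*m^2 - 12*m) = (m - 3)/(m*(m - 6))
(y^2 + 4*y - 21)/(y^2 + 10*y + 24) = (y^2 + 4*y - 21)/(y^2 + 10*y + 24)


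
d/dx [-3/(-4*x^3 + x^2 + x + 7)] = 3*(-12*x^2 + 2*x + 1)/(-4*x^3 + x^2 + x + 7)^2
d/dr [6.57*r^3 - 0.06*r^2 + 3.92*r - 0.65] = 19.71*r^2 - 0.12*r + 3.92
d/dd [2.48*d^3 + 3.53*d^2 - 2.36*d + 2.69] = 7.44*d^2 + 7.06*d - 2.36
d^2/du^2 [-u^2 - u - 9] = -2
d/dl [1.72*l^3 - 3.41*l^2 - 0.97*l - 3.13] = 5.16*l^2 - 6.82*l - 0.97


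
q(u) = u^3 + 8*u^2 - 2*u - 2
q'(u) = 3*u^2 + 16*u - 2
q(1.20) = 8.85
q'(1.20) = 21.52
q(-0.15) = -1.52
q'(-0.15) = -4.33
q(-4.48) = 77.61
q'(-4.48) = -13.47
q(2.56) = 62.09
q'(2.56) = 58.62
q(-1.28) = 11.57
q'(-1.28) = -17.56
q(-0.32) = -0.57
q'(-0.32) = -6.81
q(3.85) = 165.95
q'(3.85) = 104.07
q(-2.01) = 26.22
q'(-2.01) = -22.04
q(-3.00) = 49.00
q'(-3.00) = -23.00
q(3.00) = 91.00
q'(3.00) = 73.00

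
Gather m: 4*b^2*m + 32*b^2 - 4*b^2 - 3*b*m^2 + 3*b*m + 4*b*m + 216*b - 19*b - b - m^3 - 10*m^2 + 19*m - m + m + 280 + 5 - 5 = 28*b^2 + 196*b - m^3 + m^2*(-3*b - 10) + m*(4*b^2 + 7*b + 19) + 280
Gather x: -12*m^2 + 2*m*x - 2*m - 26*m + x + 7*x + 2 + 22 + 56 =-12*m^2 - 28*m + x*(2*m + 8) + 80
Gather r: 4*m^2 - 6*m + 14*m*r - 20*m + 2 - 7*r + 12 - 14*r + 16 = 4*m^2 - 26*m + r*(14*m - 21) + 30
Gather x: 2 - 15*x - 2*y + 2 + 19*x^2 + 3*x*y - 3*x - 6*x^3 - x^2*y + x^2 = -6*x^3 + x^2*(20 - y) + x*(3*y - 18) - 2*y + 4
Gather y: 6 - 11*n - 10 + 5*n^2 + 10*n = 5*n^2 - n - 4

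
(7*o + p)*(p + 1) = 7*o*p + 7*o + p^2 + p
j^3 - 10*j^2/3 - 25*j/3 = j*(j - 5)*(j + 5/3)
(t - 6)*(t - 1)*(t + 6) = t^3 - t^2 - 36*t + 36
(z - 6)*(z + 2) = z^2 - 4*z - 12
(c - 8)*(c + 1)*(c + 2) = c^3 - 5*c^2 - 22*c - 16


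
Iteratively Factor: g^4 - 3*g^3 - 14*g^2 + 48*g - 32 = (g + 4)*(g^3 - 7*g^2 + 14*g - 8) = (g - 1)*(g + 4)*(g^2 - 6*g + 8) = (g - 4)*(g - 1)*(g + 4)*(g - 2)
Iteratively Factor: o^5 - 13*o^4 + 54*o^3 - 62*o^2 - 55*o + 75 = (o - 3)*(o^4 - 10*o^3 + 24*o^2 + 10*o - 25) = (o - 3)*(o + 1)*(o^3 - 11*o^2 + 35*o - 25) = (o - 5)*(o - 3)*(o + 1)*(o^2 - 6*o + 5) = (o - 5)*(o - 3)*(o - 1)*(o + 1)*(o - 5)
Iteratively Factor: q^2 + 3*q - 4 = (q - 1)*(q + 4)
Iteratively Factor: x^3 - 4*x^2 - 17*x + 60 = (x + 4)*(x^2 - 8*x + 15) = (x - 3)*(x + 4)*(x - 5)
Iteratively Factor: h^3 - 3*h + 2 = (h - 1)*(h^2 + h - 2) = (h - 1)*(h + 2)*(h - 1)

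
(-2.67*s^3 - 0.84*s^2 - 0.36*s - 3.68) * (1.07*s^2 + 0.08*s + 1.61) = -2.8569*s^5 - 1.1124*s^4 - 4.7511*s^3 - 5.3188*s^2 - 0.874*s - 5.9248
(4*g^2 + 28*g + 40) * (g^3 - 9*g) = 4*g^5 + 28*g^4 + 4*g^3 - 252*g^2 - 360*g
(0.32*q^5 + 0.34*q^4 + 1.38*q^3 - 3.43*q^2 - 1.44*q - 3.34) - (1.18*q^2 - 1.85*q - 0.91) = 0.32*q^5 + 0.34*q^4 + 1.38*q^3 - 4.61*q^2 + 0.41*q - 2.43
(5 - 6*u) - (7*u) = 5 - 13*u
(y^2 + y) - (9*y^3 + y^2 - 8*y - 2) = -9*y^3 + 9*y + 2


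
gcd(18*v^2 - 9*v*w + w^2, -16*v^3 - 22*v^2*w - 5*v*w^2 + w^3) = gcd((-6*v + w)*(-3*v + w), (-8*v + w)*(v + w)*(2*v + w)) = 1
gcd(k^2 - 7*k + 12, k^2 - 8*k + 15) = k - 3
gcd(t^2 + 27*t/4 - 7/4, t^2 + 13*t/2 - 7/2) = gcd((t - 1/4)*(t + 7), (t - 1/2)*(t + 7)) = t + 7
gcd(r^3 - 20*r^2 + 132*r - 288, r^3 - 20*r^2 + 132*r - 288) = r^3 - 20*r^2 + 132*r - 288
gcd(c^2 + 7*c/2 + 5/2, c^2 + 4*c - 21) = 1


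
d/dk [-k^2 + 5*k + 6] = 5 - 2*k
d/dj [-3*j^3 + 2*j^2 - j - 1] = -9*j^2 + 4*j - 1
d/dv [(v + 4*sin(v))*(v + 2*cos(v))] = -(v + 4*sin(v))*(2*sin(v) - 1) + (v + 2*cos(v))*(4*cos(v) + 1)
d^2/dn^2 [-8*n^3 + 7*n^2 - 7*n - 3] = 14 - 48*n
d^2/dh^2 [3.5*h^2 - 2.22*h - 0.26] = 7.00000000000000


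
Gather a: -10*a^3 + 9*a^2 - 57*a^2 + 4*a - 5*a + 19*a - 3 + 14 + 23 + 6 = -10*a^3 - 48*a^2 + 18*a + 40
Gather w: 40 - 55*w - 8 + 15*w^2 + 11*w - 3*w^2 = 12*w^2 - 44*w + 32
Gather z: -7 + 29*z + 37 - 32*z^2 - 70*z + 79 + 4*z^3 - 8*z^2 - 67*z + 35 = 4*z^3 - 40*z^2 - 108*z + 144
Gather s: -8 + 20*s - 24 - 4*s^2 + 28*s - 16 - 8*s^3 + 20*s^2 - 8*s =-8*s^3 + 16*s^2 + 40*s - 48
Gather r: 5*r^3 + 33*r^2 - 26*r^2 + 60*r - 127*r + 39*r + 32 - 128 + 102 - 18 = 5*r^3 + 7*r^2 - 28*r - 12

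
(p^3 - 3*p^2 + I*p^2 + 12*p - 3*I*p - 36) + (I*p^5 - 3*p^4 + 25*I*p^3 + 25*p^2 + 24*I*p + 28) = I*p^5 - 3*p^4 + p^3 + 25*I*p^3 + 22*p^2 + I*p^2 + 12*p + 21*I*p - 8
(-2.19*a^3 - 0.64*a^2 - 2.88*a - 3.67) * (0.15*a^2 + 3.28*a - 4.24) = -0.3285*a^5 - 7.2792*a^4 + 6.7544*a^3 - 7.2833*a^2 + 0.1736*a + 15.5608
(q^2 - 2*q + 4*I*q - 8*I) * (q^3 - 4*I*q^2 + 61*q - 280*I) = q^5 - 2*q^4 + 77*q^3 - 154*q^2 - 36*I*q^2 + 1120*q + 72*I*q - 2240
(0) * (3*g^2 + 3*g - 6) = 0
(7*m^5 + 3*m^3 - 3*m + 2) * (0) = 0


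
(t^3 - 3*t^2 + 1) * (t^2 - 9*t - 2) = t^5 - 12*t^4 + 25*t^3 + 7*t^2 - 9*t - 2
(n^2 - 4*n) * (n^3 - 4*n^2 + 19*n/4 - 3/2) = n^5 - 8*n^4 + 83*n^3/4 - 41*n^2/2 + 6*n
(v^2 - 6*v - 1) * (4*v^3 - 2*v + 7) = 4*v^5 - 24*v^4 - 6*v^3 + 19*v^2 - 40*v - 7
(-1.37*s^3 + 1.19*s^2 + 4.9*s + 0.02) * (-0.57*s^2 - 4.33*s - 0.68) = 0.7809*s^5 + 5.2538*s^4 - 7.0141*s^3 - 22.0376*s^2 - 3.4186*s - 0.0136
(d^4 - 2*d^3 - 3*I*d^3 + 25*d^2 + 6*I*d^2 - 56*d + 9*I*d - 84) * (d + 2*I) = d^5 - 2*d^4 - I*d^4 + 31*d^3 + 2*I*d^3 - 68*d^2 + 59*I*d^2 - 102*d - 112*I*d - 168*I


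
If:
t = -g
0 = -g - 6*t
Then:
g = 0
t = 0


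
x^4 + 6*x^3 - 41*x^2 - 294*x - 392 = (x - 7)*(x + 2)*(x + 4)*(x + 7)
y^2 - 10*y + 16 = (y - 8)*(y - 2)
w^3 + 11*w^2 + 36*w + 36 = (w + 2)*(w + 3)*(w + 6)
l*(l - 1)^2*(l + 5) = l^4 + 3*l^3 - 9*l^2 + 5*l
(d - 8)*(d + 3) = d^2 - 5*d - 24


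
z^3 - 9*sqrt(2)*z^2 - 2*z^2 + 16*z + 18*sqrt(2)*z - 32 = (z - 2)*(z - 8*sqrt(2))*(z - sqrt(2))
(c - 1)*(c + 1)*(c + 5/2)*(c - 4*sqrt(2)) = c^4 - 4*sqrt(2)*c^3 + 5*c^3/2 - 10*sqrt(2)*c^2 - c^2 - 5*c/2 + 4*sqrt(2)*c + 10*sqrt(2)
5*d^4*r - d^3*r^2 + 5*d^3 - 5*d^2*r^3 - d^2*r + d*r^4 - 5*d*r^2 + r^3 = (-5*d + r)*(-d + r)*(d + r)*(d*r + 1)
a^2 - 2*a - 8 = (a - 4)*(a + 2)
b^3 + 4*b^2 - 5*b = b*(b - 1)*(b + 5)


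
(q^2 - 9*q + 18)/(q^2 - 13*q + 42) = (q - 3)/(q - 7)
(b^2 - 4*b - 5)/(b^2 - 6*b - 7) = (b - 5)/(b - 7)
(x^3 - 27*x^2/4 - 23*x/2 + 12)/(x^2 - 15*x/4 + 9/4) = (x^2 - 6*x - 16)/(x - 3)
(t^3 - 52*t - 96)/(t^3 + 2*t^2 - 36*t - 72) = (t - 8)/(t - 6)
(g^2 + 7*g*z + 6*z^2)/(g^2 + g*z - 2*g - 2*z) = (g + 6*z)/(g - 2)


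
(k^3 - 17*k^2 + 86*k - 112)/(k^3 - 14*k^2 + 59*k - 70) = (k - 8)/(k - 5)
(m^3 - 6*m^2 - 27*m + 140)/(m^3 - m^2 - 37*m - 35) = (m - 4)/(m + 1)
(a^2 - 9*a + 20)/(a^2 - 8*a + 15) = (a - 4)/(a - 3)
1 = 1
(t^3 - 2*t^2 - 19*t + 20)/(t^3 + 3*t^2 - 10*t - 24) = (t^2 - 6*t + 5)/(t^2 - t - 6)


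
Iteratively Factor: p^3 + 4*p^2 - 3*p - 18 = (p + 3)*(p^2 + p - 6) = (p - 2)*(p + 3)*(p + 3)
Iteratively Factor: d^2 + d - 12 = (d - 3)*(d + 4)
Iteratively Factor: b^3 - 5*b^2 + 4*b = (b - 4)*(b^2 - b) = b*(b - 4)*(b - 1)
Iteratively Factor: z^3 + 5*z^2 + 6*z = (z)*(z^2 + 5*z + 6) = z*(z + 2)*(z + 3)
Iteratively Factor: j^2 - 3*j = (j - 3)*(j)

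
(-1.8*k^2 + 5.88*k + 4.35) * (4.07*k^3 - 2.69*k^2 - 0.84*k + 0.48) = -7.326*k^5 + 28.7736*k^4 + 3.3993*k^3 - 17.5047*k^2 - 0.831599999999999*k + 2.088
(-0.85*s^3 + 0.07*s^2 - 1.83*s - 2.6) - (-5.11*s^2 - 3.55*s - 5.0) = -0.85*s^3 + 5.18*s^2 + 1.72*s + 2.4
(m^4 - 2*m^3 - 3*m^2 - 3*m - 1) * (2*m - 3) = 2*m^5 - 7*m^4 + 3*m^2 + 7*m + 3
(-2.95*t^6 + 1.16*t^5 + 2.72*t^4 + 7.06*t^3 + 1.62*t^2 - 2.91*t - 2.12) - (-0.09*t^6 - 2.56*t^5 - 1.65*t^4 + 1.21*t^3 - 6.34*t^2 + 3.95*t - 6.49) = -2.86*t^6 + 3.72*t^5 + 4.37*t^4 + 5.85*t^3 + 7.96*t^2 - 6.86*t + 4.37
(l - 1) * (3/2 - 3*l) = -3*l^2 + 9*l/2 - 3/2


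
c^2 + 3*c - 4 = (c - 1)*(c + 4)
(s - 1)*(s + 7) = s^2 + 6*s - 7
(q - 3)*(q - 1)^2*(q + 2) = q^4 - 3*q^3 - 3*q^2 + 11*q - 6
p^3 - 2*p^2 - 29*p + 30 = (p - 6)*(p - 1)*(p + 5)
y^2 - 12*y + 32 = (y - 8)*(y - 4)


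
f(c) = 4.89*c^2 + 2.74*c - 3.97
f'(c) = 9.78*c + 2.74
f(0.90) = 2.46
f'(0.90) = 11.54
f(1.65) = 13.86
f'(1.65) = 18.88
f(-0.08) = -4.16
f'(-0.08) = 1.96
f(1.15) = 5.65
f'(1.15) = 13.99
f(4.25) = 96.00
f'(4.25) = 44.30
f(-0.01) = -4.00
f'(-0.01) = 2.64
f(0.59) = -0.65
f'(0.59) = 8.51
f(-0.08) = -4.16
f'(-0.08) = 1.96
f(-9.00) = 367.46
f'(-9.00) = -85.28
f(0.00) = -3.97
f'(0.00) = 2.74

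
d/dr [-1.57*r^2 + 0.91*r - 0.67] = 0.91 - 3.14*r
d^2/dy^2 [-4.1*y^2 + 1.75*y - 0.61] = -8.20000000000000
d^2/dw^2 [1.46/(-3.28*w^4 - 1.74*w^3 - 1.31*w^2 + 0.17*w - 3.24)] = ((57.4656*w^2 + 15.2424*w + 3.8252)*(3.28*w^4 + 1.74*w^3 + 1.31*w^2 - 0.17*w + 3.24) - 1.46*(13.12*w^3 + 5.22*w^2 + 2.62*w - 0.17)*(26.24*w^3 + 10.44*w^2 + 5.24*w - 0.34))/(3.28*w^4 + 1.74*w^3 + 1.31*w^2 - 0.17*w + 3.24)^3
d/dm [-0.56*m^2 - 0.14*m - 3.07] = -1.12*m - 0.14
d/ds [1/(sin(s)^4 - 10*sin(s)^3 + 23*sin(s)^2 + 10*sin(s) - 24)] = 2*(-2*sin(s)^3 + 15*sin(s)^2 - 23*sin(s) - 5)/((sin(s) - 6)^2*(sin(s) - 4)^2*cos(s)^3)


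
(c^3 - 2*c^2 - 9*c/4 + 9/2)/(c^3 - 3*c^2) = (4*c^3 - 8*c^2 - 9*c + 18)/(4*c^2*(c - 3))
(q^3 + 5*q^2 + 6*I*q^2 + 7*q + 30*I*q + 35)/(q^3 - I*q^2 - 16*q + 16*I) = (q^2 + q*(5 + 7*I) + 35*I)/(q^2 - 16)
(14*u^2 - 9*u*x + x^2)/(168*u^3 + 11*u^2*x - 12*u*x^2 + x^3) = (-2*u + x)/(-24*u^2 - 5*u*x + x^2)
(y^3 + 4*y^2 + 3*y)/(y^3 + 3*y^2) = (y + 1)/y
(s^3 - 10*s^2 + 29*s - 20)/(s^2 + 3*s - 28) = (s^2 - 6*s + 5)/(s + 7)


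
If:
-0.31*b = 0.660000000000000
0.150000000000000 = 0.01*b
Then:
No Solution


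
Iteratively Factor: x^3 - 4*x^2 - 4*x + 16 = (x - 4)*(x^2 - 4) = (x - 4)*(x - 2)*(x + 2)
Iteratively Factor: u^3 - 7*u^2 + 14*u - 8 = (u - 2)*(u^2 - 5*u + 4) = (u - 4)*(u - 2)*(u - 1)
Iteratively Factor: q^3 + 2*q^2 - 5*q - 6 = (q + 3)*(q^2 - q - 2) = (q - 2)*(q + 3)*(q + 1)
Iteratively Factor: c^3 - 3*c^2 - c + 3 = (c - 3)*(c^2 - 1) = (c - 3)*(c + 1)*(c - 1)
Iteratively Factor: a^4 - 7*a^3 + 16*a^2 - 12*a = (a)*(a^3 - 7*a^2 + 16*a - 12) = a*(a - 3)*(a^2 - 4*a + 4) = a*(a - 3)*(a - 2)*(a - 2)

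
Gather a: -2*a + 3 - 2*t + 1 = -2*a - 2*t + 4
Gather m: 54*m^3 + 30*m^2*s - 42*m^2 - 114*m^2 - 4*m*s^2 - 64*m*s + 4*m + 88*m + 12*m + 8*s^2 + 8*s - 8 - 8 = 54*m^3 + m^2*(30*s - 156) + m*(-4*s^2 - 64*s + 104) + 8*s^2 + 8*s - 16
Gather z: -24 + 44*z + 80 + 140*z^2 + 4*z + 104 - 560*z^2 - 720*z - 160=-420*z^2 - 672*z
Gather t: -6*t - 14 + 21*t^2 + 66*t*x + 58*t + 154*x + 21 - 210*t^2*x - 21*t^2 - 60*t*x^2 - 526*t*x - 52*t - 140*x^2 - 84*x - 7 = -210*t^2*x + t*(-60*x^2 - 460*x) - 140*x^2 + 70*x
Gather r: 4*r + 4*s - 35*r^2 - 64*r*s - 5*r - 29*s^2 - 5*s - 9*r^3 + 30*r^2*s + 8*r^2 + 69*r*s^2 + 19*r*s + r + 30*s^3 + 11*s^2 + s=-9*r^3 + r^2*(30*s - 27) + r*(69*s^2 - 45*s) + 30*s^3 - 18*s^2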